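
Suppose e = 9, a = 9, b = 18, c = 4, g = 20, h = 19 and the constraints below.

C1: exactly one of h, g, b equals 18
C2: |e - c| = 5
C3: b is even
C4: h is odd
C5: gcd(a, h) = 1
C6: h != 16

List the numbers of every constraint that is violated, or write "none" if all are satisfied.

C1: h=19, g=20, b=18; 1 of them equals 18  ✓
C2: |9 - 4| = 5  ✓
C3: b = 18 is even  ✓
C4: h = 19 is odd  ✓
C5: gcd(9, 19) = 1  ✓
C6: h = 19, and 19 ≠ 16  ✓

The assignment satisfies every constraint.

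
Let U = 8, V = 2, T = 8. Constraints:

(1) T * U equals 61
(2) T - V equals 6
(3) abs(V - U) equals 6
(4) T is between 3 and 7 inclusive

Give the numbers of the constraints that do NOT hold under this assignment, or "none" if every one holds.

Constraints 1 and 4 do not hold.

(1) T * U = 8 * 8 = 64, not 61  no
(2) T - V = 8 - 2 = 6  yes
(3) abs(2 - 8) = 6  yes
(4) T = 8 is outside [3, 7]  no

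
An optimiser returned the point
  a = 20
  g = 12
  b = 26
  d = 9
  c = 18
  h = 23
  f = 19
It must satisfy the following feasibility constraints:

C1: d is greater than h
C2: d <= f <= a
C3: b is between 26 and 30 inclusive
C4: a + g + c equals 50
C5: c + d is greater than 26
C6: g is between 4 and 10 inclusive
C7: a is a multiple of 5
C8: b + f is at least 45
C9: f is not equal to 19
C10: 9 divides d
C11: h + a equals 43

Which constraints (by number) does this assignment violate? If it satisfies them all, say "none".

C1: d = 9, h = 23; 9 ≤ 23 (want >) — fails.
C2: values 9 <= 19 <= 20 — holds.
C3: b = 26 lies in [26, 30] — holds.
C4: a + g + c = 20 + 12 + 18 = 50 — holds.
C5: c + d = 18 + 9 = 27; 27 > 26 — holds.
C6: g = 12 is outside [4, 10] — fails.
C7: 20 / 5 = 4, so 5 divides 20 — holds.
C8: b + f = 26 + 19 = 45; 45 ≥ 45 — holds.
C9: f = 19, but 19 is required to differ — fails.
C10: 9 / 9 = 1, so 9 divides 9 — holds.
C11: h + a = 23 + 20 = 43 — holds.

Violated: 1, 6, and 9.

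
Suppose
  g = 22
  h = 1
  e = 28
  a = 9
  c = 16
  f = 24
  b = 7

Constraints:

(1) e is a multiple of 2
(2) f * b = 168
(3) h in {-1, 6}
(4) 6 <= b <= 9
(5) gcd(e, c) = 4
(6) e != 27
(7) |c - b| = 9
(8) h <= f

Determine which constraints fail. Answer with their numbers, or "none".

(1) 28 / 2 = 14, so 2 divides 28 — holds.
(2) f * b = 24 * 7 = 168 — holds.
(3) h = 1 is not in {-1, 6} — does not hold.
(4) b = 7 lies in [6, 9] — holds.
(5) gcd(28, 16) = 4 — holds.
(6) e = 28, and 28 ≠ 27 — holds.
(7) |16 - 7| = 9 — holds.
(8) h = 1, f = 24; 1 ≤ 24 — holds.

Constraint 3 is violated.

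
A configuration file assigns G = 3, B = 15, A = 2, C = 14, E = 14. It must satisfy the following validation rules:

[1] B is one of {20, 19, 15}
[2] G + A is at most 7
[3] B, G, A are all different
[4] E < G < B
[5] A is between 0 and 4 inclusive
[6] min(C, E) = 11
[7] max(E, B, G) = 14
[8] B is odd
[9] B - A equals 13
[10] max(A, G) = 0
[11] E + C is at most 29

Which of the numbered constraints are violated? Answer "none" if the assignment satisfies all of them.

[1] B = 15 is in {20, 19, 15} — holds.
[2] G + A = 3 + 2 = 5; 5 ≤ 7 — holds.
[3] values 15, 3, 2 are pairwise distinct — holds.
[4] values 14, 3, 15; E = 14 is not < G = 3 — does not hold.
[5] A = 2 lies in [0, 4] — holds.
[6] min(14, 14) = 14, not 11 — does not hold.
[7] max(14, 15, 3) = 15, not 14 — does not hold.
[8] B = 15 is odd — holds.
[9] B - A = 15 - 2 = 13 — holds.
[10] max(2, 3) = 3, not 0 — does not hold.
[11] E + C = 14 + 14 = 28; 28 ≤ 29 — holds.

No — constraints 4, 6, 7, 10 are not satisfied.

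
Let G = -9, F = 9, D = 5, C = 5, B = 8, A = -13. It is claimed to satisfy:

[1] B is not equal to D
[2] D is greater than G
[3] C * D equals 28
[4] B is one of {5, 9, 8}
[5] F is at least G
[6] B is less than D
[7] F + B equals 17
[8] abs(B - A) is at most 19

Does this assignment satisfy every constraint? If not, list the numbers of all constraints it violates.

[1] B = 8, D = 5; distinct  ✓
[2] D = 5, G = -9; 5 > -9  ✓
[3] C * D = 5 * 5 = 25, not 28  ✗
[4] B = 8 is in {5, 9, 8}  ✓
[5] F = 9, G = -9; 9 ≥ -9  ✓
[6] B = 8, D = 5; 8 ≥ 5 (want <)  ✗
[7] F + B = 9 + 8 = 17  ✓
[8] abs(8 - (-13)) = 21; 21 > 19, exceeds bound 19  ✗

Constraints 3, 6, and 8 are violated.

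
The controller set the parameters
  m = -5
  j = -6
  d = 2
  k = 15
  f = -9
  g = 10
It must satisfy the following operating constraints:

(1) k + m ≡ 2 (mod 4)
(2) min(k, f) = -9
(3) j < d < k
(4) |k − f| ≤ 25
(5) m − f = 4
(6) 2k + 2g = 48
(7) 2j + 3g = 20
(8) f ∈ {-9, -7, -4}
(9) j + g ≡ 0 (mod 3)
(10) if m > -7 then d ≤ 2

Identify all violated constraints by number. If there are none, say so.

Violated: 6, 7, and 9.

(1) k + m = 10; 10 mod 4 = 2 — OK.
(2) min(15, -9) = -9 — OK.
(3) values -6 < 2 < 15 — OK.
(4) |15 − (-9)| = 24; 24 ≤ 25 — OK.
(5) m − f = -5 − (-9) = 4 — OK.
(6) 2k + 2g = 2(15) + 2(10) = 50, not 48 — violated.
(7) 2j + 3g = 2(-6) + 3(10) = 18, not 20 — violated.
(8) f = -9 is in {-9, -7, -4} — OK.
(9) j + g = 4; 4 mod 3 = 1, not 0 — violated.
(10) m = -5 > -7, so we need d ≤ 2; d = 2 ≤ 2 — OK.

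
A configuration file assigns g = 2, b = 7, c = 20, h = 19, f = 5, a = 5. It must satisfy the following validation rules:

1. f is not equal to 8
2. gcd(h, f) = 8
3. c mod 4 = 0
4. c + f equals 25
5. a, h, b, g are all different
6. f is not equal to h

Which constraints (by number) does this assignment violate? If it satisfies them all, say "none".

Constraint 2 is violated.

1. f = 5, and 5 ≠ 8 — satisfied.
2. gcd(19, 5) = 1, not 8 — violated.
3. 20 mod 4 = 0 — satisfied.
4. c + f = 20 + 5 = 25 — satisfied.
5. values 5, 19, 7, 2 are pairwise distinct — satisfied.
6. f = 5, h = 19; distinct — satisfied.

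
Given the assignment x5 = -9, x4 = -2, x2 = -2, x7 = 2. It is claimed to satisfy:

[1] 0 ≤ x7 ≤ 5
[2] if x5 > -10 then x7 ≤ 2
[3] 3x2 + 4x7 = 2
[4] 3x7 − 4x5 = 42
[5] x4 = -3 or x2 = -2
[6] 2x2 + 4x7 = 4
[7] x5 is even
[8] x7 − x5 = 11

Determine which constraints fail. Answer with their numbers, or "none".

[1] x7 = 2 lies in [0, 5] — holds.
[2] x5 = -9 > -10, so we need x7 ≤ 2; x7 = 2 ≤ 2 — holds.
[3] 3x2 + 4x7 = 3(-2) + 4(2) = 2 — holds.
[4] 3x7 − 4x5 = 3(2) − 4(-9) = 42 — holds.
[5] x4 = -2 ≠ -3, but x2 = -2 = -2 (second disjunct) — holds.
[6] 2x2 + 4x7 = 2(-2) + 4(2) = 4 — holds.
[7] x5 = -9 is odd — does not hold.
[8] x7 − x5 = 2 − (-9) = 11 — holds.

Constraint 7 is violated.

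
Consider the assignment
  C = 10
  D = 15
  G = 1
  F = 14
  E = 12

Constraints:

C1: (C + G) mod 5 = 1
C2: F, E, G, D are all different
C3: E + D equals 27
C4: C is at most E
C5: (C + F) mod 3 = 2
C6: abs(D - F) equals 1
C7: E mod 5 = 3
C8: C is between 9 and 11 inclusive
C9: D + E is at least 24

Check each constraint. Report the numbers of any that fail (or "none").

Constraints 5, 7 are violated.

C1: C + G = 11; 11 mod 5 = 1 — satisfied.
C2: values 14, 12, 1, 15 are pairwise distinct — satisfied.
C3: E + D = 12 + 15 = 27 — satisfied.
C4: C = 10, E = 12; 10 ≤ 12 — satisfied.
C5: C + F = 24; 24 mod 3 = 0, not 2 — violated.
C6: abs(15 - 14) = 1 — satisfied.
C7: 12 mod 5 = 2, not 3 — violated.
C8: C = 10 lies in [9, 11] — satisfied.
C9: D + E = 15 + 12 = 27; 27 ≥ 24 — satisfied.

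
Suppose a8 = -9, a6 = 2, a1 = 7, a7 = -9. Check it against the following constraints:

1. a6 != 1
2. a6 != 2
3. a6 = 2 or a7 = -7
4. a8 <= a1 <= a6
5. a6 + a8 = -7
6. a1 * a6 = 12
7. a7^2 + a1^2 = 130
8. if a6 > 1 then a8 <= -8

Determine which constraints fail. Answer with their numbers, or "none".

Constraints 2, 4, 6 are violated.

1. a6 = 2, and 2 ≠ 1 — holds.
2. a6 = 2, but 2 is required to differ — fails.
3. a6 = 2 = 2 (first disjunct) — holds.
4. values -9, 7, 2; a1 = 7 is not <= a6 = 2 — fails.
5. a6 + a8 = 2 + (-9) = -7 — holds.
6. a1 * a6 = 7 * 2 = 14, not 12 — fails.
7. a7^2 + a1^2 = (-9)^2 + 7^2 = 81 + 49 = 130 — holds.
8. a6 = 2 > 1, so we need a8 ≤ -8; a8 = -9 ≤ -8 — holds.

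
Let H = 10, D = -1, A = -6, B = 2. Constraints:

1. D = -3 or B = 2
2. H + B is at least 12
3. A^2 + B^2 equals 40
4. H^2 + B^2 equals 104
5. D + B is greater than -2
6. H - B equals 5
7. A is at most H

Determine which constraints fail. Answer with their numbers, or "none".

1. D = -1 ≠ -3, but B = 2 = 2 (second disjunct) — holds.
2. H + B = 10 + 2 = 12; 12 ≥ 12 — holds.
3. A^2 + B^2 = (-6)^2 + 2^2 = 36 + 4 = 40 — holds.
4. H^2 + B^2 = 10^2 + 2^2 = 100 + 4 = 104 — holds.
5. D + B = -1 + 2 = 1; 1 > -2 — holds.
6. H - B = 10 - 2 = 8, not 5 — fails.
7. A = -6, H = 10; -6 ≤ 10 — holds.

Violated: 6.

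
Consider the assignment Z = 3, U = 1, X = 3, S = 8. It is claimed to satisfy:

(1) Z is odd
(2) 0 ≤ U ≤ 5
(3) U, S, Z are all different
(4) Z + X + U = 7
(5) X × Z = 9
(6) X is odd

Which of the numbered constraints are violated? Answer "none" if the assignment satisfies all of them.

(1) Z = 3 is odd  yes
(2) U = 1 lies in [0, 5]  yes
(3) values 1, 8, 3 are pairwise distinct  yes
(4) Z + X + U = 3 + 3 + 1 = 7  yes
(5) X × Z = 3 × 3 = 9  yes
(6) X = 3 is odd  yes

All constraints are satisfied.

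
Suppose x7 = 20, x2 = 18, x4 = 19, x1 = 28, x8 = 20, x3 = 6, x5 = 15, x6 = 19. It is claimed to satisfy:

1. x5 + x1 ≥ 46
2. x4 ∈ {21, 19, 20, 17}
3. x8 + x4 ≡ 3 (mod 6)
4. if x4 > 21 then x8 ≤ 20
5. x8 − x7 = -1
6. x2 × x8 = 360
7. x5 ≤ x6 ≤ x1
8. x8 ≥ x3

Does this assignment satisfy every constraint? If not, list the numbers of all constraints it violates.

The assignment fails constraints 1 and 5.

1. x5 + x1 = 15 + 28 = 43; 43 < 46, bound 46 not met — violated.
2. x4 = 19 is in {21, 19, 20, 17} — satisfied.
3. x8 + x4 = 39; 39 mod 6 = 3 — satisfied.
4. x4 = 19, not > 21; antecedent false, conditional vacuously true — satisfied.
5. x8 − x7 = 20 − 20 = 0, not -1 — violated.
6. x2 × x8 = 18 × 20 = 360 — satisfied.
7. values 15 ≤ 19 ≤ 28 — satisfied.
8. x8 = 20, x3 = 6; 20 ≥ 6 — satisfied.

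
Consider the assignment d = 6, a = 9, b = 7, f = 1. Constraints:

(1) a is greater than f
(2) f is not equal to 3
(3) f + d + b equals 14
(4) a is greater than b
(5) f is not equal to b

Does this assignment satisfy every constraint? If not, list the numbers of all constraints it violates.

(1) a = 9, f = 1; 9 > 1  holds
(2) f = 1, and 1 ≠ 3  holds
(3) f + d + b = 1 + 6 + 7 = 14  holds
(4) a = 9, b = 7; 9 > 7  holds
(5) f = 1, b = 7; distinct  holds

None — every constraint holds.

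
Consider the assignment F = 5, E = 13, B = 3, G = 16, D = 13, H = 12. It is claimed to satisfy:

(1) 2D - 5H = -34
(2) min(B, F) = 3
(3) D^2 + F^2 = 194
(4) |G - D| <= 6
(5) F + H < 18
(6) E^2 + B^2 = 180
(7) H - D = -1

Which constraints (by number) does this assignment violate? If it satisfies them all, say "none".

(1) 2D - 5H = 2(13) - 5(12) = -34  true
(2) min(3, 5) = 3  true
(3) D^2 + F^2 = 13^2 + 5^2 = 169 + 25 = 194  true
(4) |16 - 13| = 3; 3 ≤ 6  true
(5) F + H = 5 + 12 = 17; 17 < 18  true
(6) E^2 + B^2 = 13^2 + 3^2 = 169 + 9 = 178, not 180  false
(7) H - D = 12 - 13 = -1  true

The assignment fails constraint 6.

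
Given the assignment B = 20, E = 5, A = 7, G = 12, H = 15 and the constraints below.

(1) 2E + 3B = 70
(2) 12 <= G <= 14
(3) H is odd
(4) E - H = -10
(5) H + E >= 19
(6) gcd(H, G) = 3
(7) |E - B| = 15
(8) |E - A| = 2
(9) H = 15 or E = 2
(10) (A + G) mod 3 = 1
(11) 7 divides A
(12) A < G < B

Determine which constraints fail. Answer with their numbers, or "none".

No violations.

(1) 2E + 3B = 2(5) + 3(20) = 70  OK
(2) G = 12 lies in [12, 14]  OK
(3) H = 15 is odd  OK
(4) E - H = 5 - 15 = -10  OK
(5) H + E = 15 + 5 = 20; 20 ≥ 19  OK
(6) gcd(15, 12) = 3  OK
(7) |5 - 20| = 15  OK
(8) |5 - 7| = 2  OK
(9) H = 15 = 15 (first disjunct)  OK
(10) A + G = 19; 19 mod 3 = 1  OK
(11) 7 / 7 = 1, so 7 divides 7  OK
(12) values 7 < 12 < 20  OK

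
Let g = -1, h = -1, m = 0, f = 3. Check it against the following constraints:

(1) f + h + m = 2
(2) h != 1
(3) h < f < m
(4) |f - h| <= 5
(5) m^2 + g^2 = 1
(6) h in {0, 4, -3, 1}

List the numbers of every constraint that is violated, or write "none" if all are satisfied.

Constraints 3 and 6 do not hold.

(1) f + h + m = 3 + (-1) + 0 = 2  yes
(2) h = -1, and -1 ≠ 1  yes
(3) values -1, 3, 0; f = 3 is not < m = 0  no
(4) |3 - (-1)| = 4; 4 ≤ 5  yes
(5) m^2 + g^2 = 0^2 + (-1)^2 = 0 + 1 = 1  yes
(6) h = -1 is not in {0, 4, -3, 1}  no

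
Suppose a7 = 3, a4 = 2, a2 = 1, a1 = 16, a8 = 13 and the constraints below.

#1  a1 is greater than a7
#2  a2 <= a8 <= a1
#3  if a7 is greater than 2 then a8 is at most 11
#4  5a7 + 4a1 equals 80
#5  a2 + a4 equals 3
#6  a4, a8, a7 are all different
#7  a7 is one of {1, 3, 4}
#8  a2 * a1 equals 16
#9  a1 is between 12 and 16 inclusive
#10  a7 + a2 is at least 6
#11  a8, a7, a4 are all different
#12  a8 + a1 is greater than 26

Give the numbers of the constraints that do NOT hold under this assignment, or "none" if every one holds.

#1 a1 = 16, a7 = 3; 16 > 3  ✓
#2 values 1 <= 13 <= 16  ✓
#3 a7 = 3 > 2, so we need a8 ≤ 11; but a8 = 13 > 11  ✗
#4 5a7 + 4a1 = 5(3) + 4(16) = 79, not 80  ✗
#5 a2 + a4 = 1 + 2 = 3  ✓
#6 values 2, 13, 3 are pairwise distinct  ✓
#7 a7 = 3 is in {1, 3, 4}  ✓
#8 a2 * a1 = 1 * 16 = 16  ✓
#9 a1 = 16 lies in [12, 16]  ✓
#10 a7 + a2 = 3 + 1 = 4; 4 < 6, bound 6 not met  ✗
#11 values 13, 3, 2 are pairwise distinct  ✓
#12 a8 + a1 = 13 + 16 = 29; 29 > 26  ✓

No — constraints 3, 4, 10 are not satisfied.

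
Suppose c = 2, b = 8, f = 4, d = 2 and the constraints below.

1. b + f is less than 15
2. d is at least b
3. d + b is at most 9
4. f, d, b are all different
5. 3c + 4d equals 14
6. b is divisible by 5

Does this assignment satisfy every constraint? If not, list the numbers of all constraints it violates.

1. b + f = 8 + 4 = 12; 12 < 15 — satisfied.
2. d = 2, b = 8; 2 < 8 (want ≥) — violated.
3. d + b = 2 + 8 = 10; 10 > 9, bound 9 not met — violated.
4. values 4, 2, 8 are pairwise distinct — satisfied.
5. 3c + 4d = 3(2) + 4(2) = 14 — satisfied.
6. 8 = 5*1 + 3, so 5 does not divide 8 — violated.

The assignment fails constraints 2, 3, and 6.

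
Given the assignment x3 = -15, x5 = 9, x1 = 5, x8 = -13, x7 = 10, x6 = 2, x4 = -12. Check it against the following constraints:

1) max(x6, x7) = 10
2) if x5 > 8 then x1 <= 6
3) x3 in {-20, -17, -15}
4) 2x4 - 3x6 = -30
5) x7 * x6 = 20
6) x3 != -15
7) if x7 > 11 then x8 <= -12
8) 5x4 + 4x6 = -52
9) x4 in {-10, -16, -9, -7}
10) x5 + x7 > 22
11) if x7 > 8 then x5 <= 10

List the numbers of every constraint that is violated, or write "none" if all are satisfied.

1) max(2, 10) = 10 — holds.
2) x5 = 9 > 8, so we need x1 ≤ 6; x1 = 5 ≤ 6 — holds.
3) x3 = -15 is in {-20, -17, -15} — holds.
4) 2x4 - 3x6 = 2(-12) - 3(2) = -30 — holds.
5) x7 * x6 = 10 * 2 = 20 — holds.
6) x3 = -15, but -15 is required to differ — fails.
7) x7 = 10, not > 11; antecedent false, conditional vacuously true — holds.
8) 5x4 + 4x6 = 5(-12) + 4(2) = -52 — holds.
9) x4 = -12 is not in {-10, -16, -9, -7} — fails.
10) x5 + x7 = 9 + 10 = 19; 19 ≤ 22, bound 22 not met — fails.
11) x7 = 10 > 8, so we need x5 ≤ 10; x5 = 9 ≤ 10 — holds.

The assignment fails constraints 6, 9, and 10.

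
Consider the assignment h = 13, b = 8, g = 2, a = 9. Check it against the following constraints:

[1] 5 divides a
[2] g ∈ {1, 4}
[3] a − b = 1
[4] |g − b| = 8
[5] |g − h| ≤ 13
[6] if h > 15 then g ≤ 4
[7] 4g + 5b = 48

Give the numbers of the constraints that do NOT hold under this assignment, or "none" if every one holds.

[1] 9 = 5×1 + 4, so 5 does not divide 9 — violated.
[2] g = 2 is not in {1, 4} — violated.
[3] a − b = 9 − 8 = 1 — satisfied.
[4] |2 − 8| = 6, not 8 — violated.
[5] |2 − 13| = 11; 11 ≤ 13 — satisfied.
[6] h = 13, not > 15; antecedent false, conditional vacuously true — satisfied.
[7] 4g + 5b = 4(2) + 5(8) = 48 — satisfied.

Constraints 1, 2, and 4 are violated.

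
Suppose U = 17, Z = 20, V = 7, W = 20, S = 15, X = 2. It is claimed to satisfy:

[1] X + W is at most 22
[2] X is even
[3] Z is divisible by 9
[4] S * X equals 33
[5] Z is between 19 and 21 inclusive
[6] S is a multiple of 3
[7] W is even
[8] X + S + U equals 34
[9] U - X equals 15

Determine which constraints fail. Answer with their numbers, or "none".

Violated: 3 and 4.

[1] X + W = 2 + 20 = 22; 22 ≤ 22 — satisfied.
[2] X = 2 is even — satisfied.
[3] 20 = 9*2 + 2, so 9 does not divide 20 — violated.
[4] S * X = 15 * 2 = 30, not 33 — violated.
[5] Z = 20 lies in [19, 21] — satisfied.
[6] 15 / 3 = 5, so 3 divides 15 — satisfied.
[7] W = 20 is even — satisfied.
[8] X + S + U = 2 + 15 + 17 = 34 — satisfied.
[9] U - X = 17 - 2 = 15 — satisfied.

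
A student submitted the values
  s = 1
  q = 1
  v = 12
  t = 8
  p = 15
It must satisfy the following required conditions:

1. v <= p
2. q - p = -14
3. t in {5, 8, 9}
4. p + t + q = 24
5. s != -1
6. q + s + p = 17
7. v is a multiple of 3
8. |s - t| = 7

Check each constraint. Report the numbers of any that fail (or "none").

1. v = 12, p = 15; 12 ≤ 15  ✔
2. q - p = 1 - 15 = -14  ✔
3. t = 8 is in {5, 8, 9}  ✔
4. p + t + q = 15 + 8 + 1 = 24  ✔
5. s = 1, and 1 ≠ -1  ✔
6. q + s + p = 1 + 1 + 15 = 17  ✔
7. 12 / 3 = 4, so 3 divides 12  ✔
8. |1 - 8| = 7  ✔

All constraints are satisfied.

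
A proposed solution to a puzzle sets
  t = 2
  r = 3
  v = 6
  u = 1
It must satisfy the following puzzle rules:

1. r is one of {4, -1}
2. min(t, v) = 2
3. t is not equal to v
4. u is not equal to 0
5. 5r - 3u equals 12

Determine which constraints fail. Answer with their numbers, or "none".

1. r = 3 is not in {4, -1}  ✗
2. min(2, 6) = 2  ✓
3. t = 2, v = 6; distinct  ✓
4. u = 1, and 1 ≠ 0  ✓
5. 5r - 3u = 5(3) - 3(1) = 12  ✓

No — constraint 1 is not satisfied.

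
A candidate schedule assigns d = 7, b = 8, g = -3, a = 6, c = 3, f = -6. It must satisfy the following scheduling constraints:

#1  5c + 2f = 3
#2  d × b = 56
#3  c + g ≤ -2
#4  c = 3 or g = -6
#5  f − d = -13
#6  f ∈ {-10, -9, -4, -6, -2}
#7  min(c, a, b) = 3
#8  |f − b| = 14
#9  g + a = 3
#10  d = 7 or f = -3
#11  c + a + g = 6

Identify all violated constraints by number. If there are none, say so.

Constraint 3 does not hold.

#1 5c + 2f = 5(3) + 2(-6) = 3 — holds.
#2 d × b = 7 × 8 = 56 — holds.
#3 c + g = 3 + (-3) = 0; 0 > -2, bound -2 not met — fails.
#4 c = 3 = 3 (first disjunct) — holds.
#5 f − d = -6 − 7 = -13 — holds.
#6 f = -6 is in {-10, -9, -4, -6, -2} — holds.
#7 min(3, 6, 8) = 3 — holds.
#8 |-6 − 8| = 14 — holds.
#9 g + a = -3 + 6 = 3 — holds.
#10 d = 7 = 7 (first disjunct) — holds.
#11 c + a + g = 3 + 6 + (-3) = 6 — holds.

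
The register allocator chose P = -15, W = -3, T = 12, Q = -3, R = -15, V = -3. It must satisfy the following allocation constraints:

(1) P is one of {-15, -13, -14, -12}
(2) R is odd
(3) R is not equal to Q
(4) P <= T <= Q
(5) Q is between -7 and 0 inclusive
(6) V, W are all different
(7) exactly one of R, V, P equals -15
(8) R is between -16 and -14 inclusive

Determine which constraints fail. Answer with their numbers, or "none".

Violated: 4, 6, and 7.

(1) P = -15 is in {-15, -13, -14, -12} — satisfied.
(2) R = -15 is odd — satisfied.
(3) R = -15, Q = -3; distinct — satisfied.
(4) values -15, 12, -3; T = 12 is not <= Q = -3 — violated.
(5) Q = -3 lies in [-7, 0] — satisfied.
(6) V = W = -3, not all different — violated.
(7) R=-15, V=-3, P=-15; 2 of them equal -15, not exactly one — violated.
(8) R = -15 lies in [-16, -14] — satisfied.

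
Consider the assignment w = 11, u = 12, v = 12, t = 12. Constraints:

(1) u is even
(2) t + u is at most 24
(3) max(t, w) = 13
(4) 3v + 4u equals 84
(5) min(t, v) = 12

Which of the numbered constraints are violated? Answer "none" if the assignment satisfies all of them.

No — constraint 3 is not satisfied.

(1) u = 12 is even  true
(2) t + u = 12 + 12 = 24; 24 ≤ 24  true
(3) max(12, 11) = 12, not 13  false
(4) 3v + 4u = 3(12) + 4(12) = 84  true
(5) min(12, 12) = 12  true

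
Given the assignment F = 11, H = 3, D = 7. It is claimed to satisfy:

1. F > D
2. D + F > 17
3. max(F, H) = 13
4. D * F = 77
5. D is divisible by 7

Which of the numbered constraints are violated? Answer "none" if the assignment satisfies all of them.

1. F = 11, D = 7; 11 > 7 — satisfied.
2. D + F = 7 + 11 = 18; 18 > 17 — satisfied.
3. max(11, 3) = 11, not 13 — violated.
4. D * F = 7 * 11 = 77 — satisfied.
5. 7 / 7 = 1, so 7 divides 7 — satisfied.

The assignment fails constraint 3.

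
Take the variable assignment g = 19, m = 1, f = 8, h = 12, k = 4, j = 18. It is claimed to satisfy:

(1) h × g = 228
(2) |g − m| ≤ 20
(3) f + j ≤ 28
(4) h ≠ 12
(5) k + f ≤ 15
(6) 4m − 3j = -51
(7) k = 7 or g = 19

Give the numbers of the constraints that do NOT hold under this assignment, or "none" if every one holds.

(1) h × g = 12 × 19 = 228 — holds.
(2) |19 − 1| = 18; 18 ≤ 20 — holds.
(3) f + j = 8 + 18 = 26; 26 ≤ 28 — holds.
(4) h = 12, but 12 is required to differ — fails.
(5) k + f = 4 + 8 = 12; 12 ≤ 15 — holds.
(6) 4m − 3j = 4(1) − 3(18) = -50, not -51 — fails.
(7) k = 4 ≠ 7, but g = 19 = 19 (second disjunct) — holds.

Constraints 4 and 6 do not hold.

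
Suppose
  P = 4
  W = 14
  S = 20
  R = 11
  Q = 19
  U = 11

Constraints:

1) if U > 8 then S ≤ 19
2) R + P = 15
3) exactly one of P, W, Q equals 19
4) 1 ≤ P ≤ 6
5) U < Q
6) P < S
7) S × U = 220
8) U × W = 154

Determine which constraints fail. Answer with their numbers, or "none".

1) U = 11 > 8, so we need S ≤ 19; but S = 20 > 19 — violated.
2) R + P = 11 + 4 = 15 — satisfied.
3) P=4, W=14, Q=19; 1 of them equals 19 — satisfied.
4) P = 4 lies in [1, 6] — satisfied.
5) U = 11, Q = 19; 11 < 19 — satisfied.
6) P = 4, S = 20; 4 < 20 — satisfied.
7) S × U = 20 × 11 = 220 — satisfied.
8) U × W = 11 × 14 = 154 — satisfied.

No — constraint 1 is not satisfied.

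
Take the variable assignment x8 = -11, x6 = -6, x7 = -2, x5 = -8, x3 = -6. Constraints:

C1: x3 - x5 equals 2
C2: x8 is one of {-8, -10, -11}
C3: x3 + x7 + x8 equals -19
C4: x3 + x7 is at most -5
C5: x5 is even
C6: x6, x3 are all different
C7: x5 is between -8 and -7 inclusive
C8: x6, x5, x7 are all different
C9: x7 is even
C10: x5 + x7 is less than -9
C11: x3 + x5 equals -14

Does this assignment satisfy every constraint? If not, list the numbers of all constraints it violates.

The assignment fails constraint 6.

C1: x3 - x5 = -6 - (-8) = 2  OK
C2: x8 = -11 is in {-8, -10, -11}  OK
C3: x3 + x7 + x8 = -6 + (-2) + (-11) = -19  OK
C4: x3 + x7 = -6 + (-2) = -8; -8 ≤ -5  OK
C5: x5 = -8 is even  OK
C6: x6 = x3 = -6, not all different  FAIL
C7: x5 = -8 lies in [-8, -7]  OK
C8: values -6, -8, -2 are pairwise distinct  OK
C9: x7 = -2 is even  OK
C10: x5 + x7 = -8 + (-2) = -10; -10 < -9  OK
C11: x3 + x5 = -6 + (-8) = -14  OK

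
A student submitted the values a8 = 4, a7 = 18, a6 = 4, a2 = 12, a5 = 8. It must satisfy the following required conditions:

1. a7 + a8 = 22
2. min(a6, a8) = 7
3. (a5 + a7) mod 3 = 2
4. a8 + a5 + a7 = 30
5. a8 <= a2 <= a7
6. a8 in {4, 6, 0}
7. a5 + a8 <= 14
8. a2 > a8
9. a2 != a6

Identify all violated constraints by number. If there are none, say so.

1. a7 + a8 = 18 + 4 = 22 — holds.
2. min(4, 4) = 4, not 7 — does not hold.
3. a5 + a7 = 26; 26 mod 3 = 2 — holds.
4. a8 + a5 + a7 = 4 + 8 + 18 = 30 — holds.
5. values 4 <= 12 <= 18 — holds.
6. a8 = 4 is in {4, 6, 0} — holds.
7. a5 + a8 = 8 + 4 = 12; 12 ≤ 14 — holds.
8. a2 = 12, a8 = 4; 12 > 4 — holds.
9. a2 = 12, a6 = 4; distinct — holds.

Constraint 2 is violated.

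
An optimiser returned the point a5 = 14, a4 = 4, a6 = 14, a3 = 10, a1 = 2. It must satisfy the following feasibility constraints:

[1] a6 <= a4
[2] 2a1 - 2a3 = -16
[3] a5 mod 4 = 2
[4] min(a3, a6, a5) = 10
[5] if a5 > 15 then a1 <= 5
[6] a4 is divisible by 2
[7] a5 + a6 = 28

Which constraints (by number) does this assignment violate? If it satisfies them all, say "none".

[1] a6 = 14, a4 = 4; 14 > 4 (want ≤)  ✘
[2] 2a1 - 2a3 = 2(2) - 2(10) = -16  ✔
[3] 14 mod 4 = 2  ✔
[4] min(10, 14, 14) = 10  ✔
[5] a5 = 14, not > 15; antecedent false, conditional vacuously true  ✔
[6] 4 / 2 = 2, so 2 divides 4  ✔
[7] a5 + a6 = 14 + 14 = 28  ✔

Constraint 1 does not hold.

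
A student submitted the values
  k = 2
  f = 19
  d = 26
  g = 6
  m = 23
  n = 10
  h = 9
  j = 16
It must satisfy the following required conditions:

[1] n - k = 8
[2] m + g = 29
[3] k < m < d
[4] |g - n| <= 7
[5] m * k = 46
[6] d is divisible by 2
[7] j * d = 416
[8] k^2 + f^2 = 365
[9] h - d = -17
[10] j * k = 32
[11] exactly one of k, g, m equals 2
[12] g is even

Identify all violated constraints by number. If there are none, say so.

[1] n - k = 10 - 2 = 8 — OK.
[2] m + g = 23 + 6 = 29 — OK.
[3] values 2 < 23 < 26 — OK.
[4] |6 - 10| = 4; 4 ≤ 7 — OK.
[5] m * k = 23 * 2 = 46 — OK.
[6] 26 / 2 = 13, so 2 divides 26 — OK.
[7] j * d = 16 * 26 = 416 — OK.
[8] k^2 + f^2 = 2^2 + 19^2 = 4 + 361 = 365 — OK.
[9] h - d = 9 - 26 = -17 — OK.
[10] j * k = 16 * 2 = 32 — OK.
[11] k=2, g=6, m=23; 1 of them equals 2 — OK.
[12] g = 6 is even — OK.

The assignment satisfies every constraint.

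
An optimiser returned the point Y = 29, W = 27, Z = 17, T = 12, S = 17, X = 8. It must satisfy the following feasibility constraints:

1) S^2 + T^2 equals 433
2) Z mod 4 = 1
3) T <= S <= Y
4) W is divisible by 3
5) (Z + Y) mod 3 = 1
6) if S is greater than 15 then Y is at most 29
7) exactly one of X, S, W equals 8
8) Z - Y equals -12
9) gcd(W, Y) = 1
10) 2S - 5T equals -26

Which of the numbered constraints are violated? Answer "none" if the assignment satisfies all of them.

No violations.

1) S^2 + T^2 = 17^2 + 12^2 = 289 + 144 = 433  OK
2) 17 mod 4 = 1  OK
3) values 12 <= 17 <= 29  OK
4) 27 / 3 = 9, so 3 divides 27  OK
5) Z + Y = 46; 46 mod 3 = 1  OK
6) S = 17 > 15, so we need Y ≤ 29; Y = 29 ≤ 29  OK
7) X=8, S=17, W=27; 1 of them equals 8  OK
8) Z - Y = 17 - 29 = -12  OK
9) gcd(27, 29) = 1  OK
10) 2S - 5T = 2(17) - 5(12) = -26  OK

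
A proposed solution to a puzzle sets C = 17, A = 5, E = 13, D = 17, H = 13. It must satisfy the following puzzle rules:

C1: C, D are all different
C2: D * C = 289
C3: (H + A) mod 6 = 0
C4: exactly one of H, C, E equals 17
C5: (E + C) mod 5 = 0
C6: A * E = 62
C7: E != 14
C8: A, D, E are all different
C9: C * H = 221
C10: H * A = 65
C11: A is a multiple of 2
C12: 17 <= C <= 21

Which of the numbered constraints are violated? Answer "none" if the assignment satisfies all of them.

Constraints 1, 6, 11 do not hold.

C1: C = D = 17, not all different  no
C2: D * C = 17 * 17 = 289  yes
C3: H + A = 18; 18 mod 6 = 0  yes
C4: H=13, C=17, E=13; 1 of them equals 17  yes
C5: E + C = 30; 30 mod 5 = 0  yes
C6: A * E = 5 * 13 = 65, not 62  no
C7: E = 13, and 13 ≠ 14  yes
C8: values 5, 17, 13 are pairwise distinct  yes
C9: C * H = 17 * 13 = 221  yes
C10: H * A = 13 * 5 = 65  yes
C11: 5 = 2*2 + 1, so 2 does not divide 5  no
C12: C = 17 lies in [17, 21]  yes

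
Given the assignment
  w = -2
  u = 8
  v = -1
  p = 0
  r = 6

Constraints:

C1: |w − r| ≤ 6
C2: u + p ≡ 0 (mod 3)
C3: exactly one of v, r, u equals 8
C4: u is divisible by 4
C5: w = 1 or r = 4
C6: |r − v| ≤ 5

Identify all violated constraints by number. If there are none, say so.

C1: |-2 − 6| = 8; 8 > 6, exceeds bound 6 — violated.
C2: u + p = 8; 8 mod 3 = 2, not 0 — violated.
C3: v=-1, r=6, u=8; 1 of them equals 8 — OK.
C4: 8 / 4 = 2, so 4 divides 8 — OK.
C5: w = -2 ≠ 1 and r = 6 ≠ 4; both disjuncts false — violated.
C6: |6 − (-1)| = 7; 7 > 5, exceeds bound 5 — violated.

The assignment fails constraints 1, 2, 5, and 6.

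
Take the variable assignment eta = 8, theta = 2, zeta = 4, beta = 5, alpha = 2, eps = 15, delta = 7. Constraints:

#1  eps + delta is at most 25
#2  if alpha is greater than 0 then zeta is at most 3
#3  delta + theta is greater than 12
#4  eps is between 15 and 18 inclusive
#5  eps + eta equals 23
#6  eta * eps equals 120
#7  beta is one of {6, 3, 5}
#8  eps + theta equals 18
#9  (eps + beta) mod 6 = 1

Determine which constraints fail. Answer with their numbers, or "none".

Constraints 2, 3, 8, and 9 are violated.

#1 eps + delta = 15 + 7 = 22; 22 ≤ 25  true
#2 alpha = 2 > 0, so we need zeta ≤ 3; but zeta = 4 > 3  false
#3 delta + theta = 7 + 2 = 9; 9 ≤ 12, bound 12 not met  false
#4 eps = 15 lies in [15, 18]  true
#5 eps + eta = 15 + 8 = 23  true
#6 eta * eps = 8 * 15 = 120  true
#7 beta = 5 is in {6, 3, 5}  true
#8 eps + theta = 15 + 2 = 17, not 18  false
#9 eps + beta = 20; 20 mod 6 = 2, not 1  false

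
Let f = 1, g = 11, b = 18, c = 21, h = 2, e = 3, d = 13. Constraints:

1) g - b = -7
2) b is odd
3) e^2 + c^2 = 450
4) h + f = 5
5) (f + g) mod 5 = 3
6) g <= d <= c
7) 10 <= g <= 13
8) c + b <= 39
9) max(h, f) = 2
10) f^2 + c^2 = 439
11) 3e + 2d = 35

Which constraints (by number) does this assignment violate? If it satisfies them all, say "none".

1) g - b = 11 - 18 = -7  ✓
2) b = 18 is even  ✗
3) e^2 + c^2 = 3^2 + 21^2 = 9 + 441 = 450  ✓
4) h + f = 2 + 1 = 3, not 5  ✗
5) f + g = 12; 12 mod 5 = 2, not 3  ✗
6) values 11 <= 13 <= 21  ✓
7) g = 11 lies in [10, 13]  ✓
8) c + b = 21 + 18 = 39; 39 ≤ 39  ✓
9) max(2, 1) = 2  ✓
10) f^2 + c^2 = 1^2 + 21^2 = 1 + 441 = 442, not 439  ✗
11) 3e + 2d = 3(3) + 2(13) = 35  ✓

Constraints 2, 4, 5, 10 are violated.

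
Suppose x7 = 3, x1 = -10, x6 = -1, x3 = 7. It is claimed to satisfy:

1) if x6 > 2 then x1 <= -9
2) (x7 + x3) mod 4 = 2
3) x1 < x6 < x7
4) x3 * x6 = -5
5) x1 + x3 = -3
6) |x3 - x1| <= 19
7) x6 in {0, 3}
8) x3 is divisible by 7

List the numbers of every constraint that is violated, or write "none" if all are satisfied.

Violated: 4 and 7.

1) x6 = -1, not > 2; antecedent false, conditional vacuously true  true
2) x7 + x3 = 10; 10 mod 4 = 2  true
3) values -10 < -1 < 3  true
4) x3 * x6 = 7 * (-1) = -7, not -5  false
5) x1 + x3 = -10 + 7 = -3  true
6) |7 - (-10)| = 17; 17 ≤ 19  true
7) x6 = -1 is not in {0, 3}  false
8) 7 / 7 = 1, so 7 divides 7  true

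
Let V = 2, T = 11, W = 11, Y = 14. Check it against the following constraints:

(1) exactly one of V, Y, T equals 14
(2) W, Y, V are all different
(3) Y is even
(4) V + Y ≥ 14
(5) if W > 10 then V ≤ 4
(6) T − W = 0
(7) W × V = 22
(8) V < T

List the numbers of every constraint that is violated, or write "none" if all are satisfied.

The assignment satisfies every constraint.

(1) V=2, Y=14, T=11; 1 of them equals 14  holds
(2) values 11, 14, 2 are pairwise distinct  holds
(3) Y = 14 is even  holds
(4) V + Y = 2 + 14 = 16; 16 ≥ 14  holds
(5) W = 11 > 10, so we need V ≤ 4; V = 2 ≤ 4  holds
(6) T − W = 11 − 11 = 0  holds
(7) W × V = 11 × 2 = 22  holds
(8) V = 2, T = 11; 2 < 11  holds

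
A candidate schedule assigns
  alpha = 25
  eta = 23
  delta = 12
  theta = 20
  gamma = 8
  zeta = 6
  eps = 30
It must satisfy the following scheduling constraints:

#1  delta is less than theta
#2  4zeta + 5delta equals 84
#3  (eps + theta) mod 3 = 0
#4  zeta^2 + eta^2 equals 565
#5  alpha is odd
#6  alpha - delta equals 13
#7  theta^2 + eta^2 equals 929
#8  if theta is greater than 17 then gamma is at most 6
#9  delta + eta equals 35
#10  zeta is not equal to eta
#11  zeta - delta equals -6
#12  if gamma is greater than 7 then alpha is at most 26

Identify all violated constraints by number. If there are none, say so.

Violated: 3, 8.

#1 delta = 12, theta = 20; 12 < 20  yes
#2 4zeta + 5delta = 4(6) + 5(12) = 84  yes
#3 eps + theta = 50; 50 mod 3 = 2, not 0  no
#4 zeta^2 + eta^2 = 6^2 + 23^2 = 36 + 529 = 565  yes
#5 alpha = 25 is odd  yes
#6 alpha - delta = 25 - 12 = 13  yes
#7 theta^2 + eta^2 = 20^2 + 23^2 = 400 + 529 = 929  yes
#8 theta = 20 > 17, so we need gamma ≤ 6; but gamma = 8 > 6  no
#9 delta + eta = 12 + 23 = 35  yes
#10 zeta = 6, eta = 23; distinct  yes
#11 zeta - delta = 6 - 12 = -6  yes
#12 gamma = 8 > 7, so we need alpha ≤ 26; alpha = 25 ≤ 26  yes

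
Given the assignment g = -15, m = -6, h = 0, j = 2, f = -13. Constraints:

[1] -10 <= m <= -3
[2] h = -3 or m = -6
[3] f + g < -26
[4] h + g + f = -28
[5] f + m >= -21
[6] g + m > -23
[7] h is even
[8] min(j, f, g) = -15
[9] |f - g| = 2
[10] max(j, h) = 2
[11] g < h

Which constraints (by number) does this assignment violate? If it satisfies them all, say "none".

The assignment satisfies every constraint.

[1] m = -6 lies in [-10, -3] — holds.
[2] h = 0 ≠ -3, but m = -6 = -6 (second disjunct) — holds.
[3] f + g = -13 + (-15) = -28; -28 < -26 — holds.
[4] h + g + f = 0 + (-15) + (-13) = -28 — holds.
[5] f + m = -13 + (-6) = -19; -19 ≥ -21 — holds.
[6] g + m = -15 + (-6) = -21; -21 > -23 — holds.
[7] h = 0 is even — holds.
[8] min(2, -13, -15) = -15 — holds.
[9] |-13 - (-15)| = 2 — holds.
[10] max(2, 0) = 2 — holds.
[11] g = -15, h = 0; -15 < 0 — holds.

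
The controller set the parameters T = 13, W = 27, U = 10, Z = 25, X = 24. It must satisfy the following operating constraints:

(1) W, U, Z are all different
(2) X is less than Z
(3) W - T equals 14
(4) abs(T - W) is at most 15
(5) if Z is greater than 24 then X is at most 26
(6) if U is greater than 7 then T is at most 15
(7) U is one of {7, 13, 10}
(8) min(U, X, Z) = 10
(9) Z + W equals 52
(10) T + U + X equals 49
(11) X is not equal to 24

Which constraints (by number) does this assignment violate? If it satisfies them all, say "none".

The assignment fails constraints 10, 11.

(1) values 27, 10, 25 are pairwise distinct  true
(2) X = 24, Z = 25; 24 < 25  true
(3) W - T = 27 - 13 = 14  true
(4) abs(13 - 27) = 14; 14 ≤ 15  true
(5) Z = 25 > 24, so we need X ≤ 26; X = 24 ≤ 26  true
(6) U = 10 > 7, so we need T ≤ 15; T = 13 ≤ 15  true
(7) U = 10 is in {7, 13, 10}  true
(8) min(10, 24, 25) = 10  true
(9) Z + W = 25 + 27 = 52  true
(10) T + U + X = 13 + 10 + 24 = 47, not 49  false
(11) X = 24, but 24 is required to differ  false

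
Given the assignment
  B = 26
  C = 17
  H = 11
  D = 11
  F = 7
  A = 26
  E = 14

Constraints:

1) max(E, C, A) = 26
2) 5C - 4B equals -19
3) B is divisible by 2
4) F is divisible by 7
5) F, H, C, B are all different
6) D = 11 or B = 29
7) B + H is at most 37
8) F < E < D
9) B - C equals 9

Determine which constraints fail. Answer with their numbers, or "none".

No — constraint 8 is not satisfied.

1) max(14, 17, 26) = 26 — OK.
2) 5C - 4B = 5(17) - 4(26) = -19 — OK.
3) 26 / 2 = 13, so 2 divides 26 — OK.
4) 7 / 7 = 1, so 7 divides 7 — OK.
5) values 7, 11, 17, 26 are pairwise distinct — OK.
6) D = 11 = 11 (first disjunct) — OK.
7) B + H = 26 + 11 = 37; 37 ≤ 37 — OK.
8) values 7, 14, 11; E = 14 is not < D = 11 — violated.
9) B - C = 26 - 17 = 9 — OK.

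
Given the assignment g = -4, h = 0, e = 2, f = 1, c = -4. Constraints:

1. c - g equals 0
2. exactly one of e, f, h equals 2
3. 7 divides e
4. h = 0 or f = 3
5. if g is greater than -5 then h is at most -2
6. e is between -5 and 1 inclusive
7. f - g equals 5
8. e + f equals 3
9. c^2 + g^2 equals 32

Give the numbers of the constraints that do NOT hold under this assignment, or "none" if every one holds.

1. c - g = -4 - (-4) = 0  ✓
2. e=2, f=1, h=0; 1 of them equals 2  ✓
3. 2 = 7*0 + 2, so 7 does not divide 2  ✗
4. h = 0 = 0 (first disjunct)  ✓
5. g = -4 > -5, so we need h ≤ -2; but h = 0 > -2  ✗
6. e = 2 is outside [-5, 1]  ✗
7. f - g = 1 - (-4) = 5  ✓
8. e + f = 2 + 1 = 3  ✓
9. c^2 + g^2 = (-4)^2 + (-4)^2 = 16 + 16 = 32  ✓

The assignment fails constraints 3, 5, 6.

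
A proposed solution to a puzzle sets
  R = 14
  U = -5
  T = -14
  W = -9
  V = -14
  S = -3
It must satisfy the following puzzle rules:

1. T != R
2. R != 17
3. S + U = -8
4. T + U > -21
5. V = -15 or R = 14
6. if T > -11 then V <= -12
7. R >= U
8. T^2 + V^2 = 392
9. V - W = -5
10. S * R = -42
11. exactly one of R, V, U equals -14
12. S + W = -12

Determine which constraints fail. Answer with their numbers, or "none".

Yes — all constraints hold.

1. T = -14, R = 14; distinct  yes
2. R = 14, and 14 ≠ 17  yes
3. S + U = -3 + (-5) = -8  yes
4. T + U = -14 + (-5) = -19; -19 > -21  yes
5. V = -14 ≠ -15, but R = 14 = 14 (second disjunct)  yes
6. T = -14, not > -11; antecedent false, conditional vacuously true  yes
7. R = 14, U = -5; 14 ≥ -5  yes
8. T^2 + V^2 = (-14)^2 + (-14)^2 = 196 + 196 = 392  yes
9. V - W = -14 - (-9) = -5  yes
10. S * R = -3 * 14 = -42  yes
11. R=14, V=-14, U=-5; 1 of them equals -14  yes
12. S + W = -3 + (-9) = -12  yes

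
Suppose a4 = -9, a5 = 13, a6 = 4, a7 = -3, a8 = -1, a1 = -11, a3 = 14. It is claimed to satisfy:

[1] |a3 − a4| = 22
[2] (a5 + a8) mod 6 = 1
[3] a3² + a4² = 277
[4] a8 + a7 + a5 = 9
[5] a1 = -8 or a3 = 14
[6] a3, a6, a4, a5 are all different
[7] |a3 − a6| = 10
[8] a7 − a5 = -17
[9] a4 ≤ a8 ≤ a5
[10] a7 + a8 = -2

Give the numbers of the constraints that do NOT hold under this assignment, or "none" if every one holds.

Violated: 1, 2, 8, and 10.

[1] |14 − (-9)| = 23, not 22  false
[2] a5 + a8 = 12; 12 mod 6 = 0, not 1  false
[3] a3² + a4² = 14² + (-9)² = 196 + 81 = 277  true
[4] a8 + a7 + a5 = -1 + (-3) + 13 = 9  true
[5] a1 = -11 ≠ -8, but a3 = 14 = 14 (second disjunct)  true
[6] values 14, 4, -9, 13 are pairwise distinct  true
[7] |14 − 4| = 10  true
[8] a7 − a5 = -3 − 13 = -16, not -17  false
[9] values -9 ≤ -1 ≤ 13  true
[10] a7 + a8 = -3 + (-1) = -4, not -2  false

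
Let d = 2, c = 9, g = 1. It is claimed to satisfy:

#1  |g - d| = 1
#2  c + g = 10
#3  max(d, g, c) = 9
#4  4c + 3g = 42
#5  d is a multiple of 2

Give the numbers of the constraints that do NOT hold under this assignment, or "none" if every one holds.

#1 |1 - 2| = 1 — OK.
#2 c + g = 9 + 1 = 10 — OK.
#3 max(2, 1, 9) = 9 — OK.
#4 4c + 3g = 4(9) + 3(1) = 39, not 42 — violated.
#5 2 / 2 = 1, so 2 divides 2 — OK.

Constraint 4 is violated.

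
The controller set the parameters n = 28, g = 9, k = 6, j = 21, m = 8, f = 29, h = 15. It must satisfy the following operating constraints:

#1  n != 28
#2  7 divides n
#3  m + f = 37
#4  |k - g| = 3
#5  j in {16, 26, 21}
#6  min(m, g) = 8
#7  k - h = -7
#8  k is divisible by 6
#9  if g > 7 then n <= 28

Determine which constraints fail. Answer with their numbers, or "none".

#1 n = 28, but 28 is required to differ  false
#2 28 / 7 = 4, so 7 divides 28  true
#3 m + f = 8 + 29 = 37  true
#4 |6 - 9| = 3  true
#5 j = 21 is in {16, 26, 21}  true
#6 min(8, 9) = 8  true
#7 k - h = 6 - 15 = -9, not -7  false
#8 6 / 6 = 1, so 6 divides 6  true
#9 g = 9 > 7, so we need n ≤ 28; n = 28 ≤ 28  true

Violated: 1 and 7.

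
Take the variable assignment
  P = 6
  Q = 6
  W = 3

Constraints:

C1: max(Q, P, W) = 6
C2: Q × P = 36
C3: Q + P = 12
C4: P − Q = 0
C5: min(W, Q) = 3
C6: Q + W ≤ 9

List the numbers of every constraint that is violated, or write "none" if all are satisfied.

Yes — all constraints hold.

C1: max(6, 6, 3) = 6 — OK.
C2: Q × P = 6 × 6 = 36 — OK.
C3: Q + P = 6 + 6 = 12 — OK.
C4: P − Q = 6 − 6 = 0 — OK.
C5: min(3, 6) = 3 — OK.
C6: Q + W = 6 + 3 = 9; 9 ≤ 9 — OK.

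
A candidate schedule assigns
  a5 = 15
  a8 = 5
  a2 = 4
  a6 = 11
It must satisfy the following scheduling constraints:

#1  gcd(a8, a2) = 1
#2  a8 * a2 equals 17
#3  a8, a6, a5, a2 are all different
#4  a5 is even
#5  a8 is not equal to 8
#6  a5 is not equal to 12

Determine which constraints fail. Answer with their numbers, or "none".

#1 gcd(5, 4) = 1 — holds.
#2 a8 * a2 = 5 * 4 = 20, not 17 — fails.
#3 values 5, 11, 15, 4 are pairwise distinct — holds.
#4 a5 = 15 is odd — fails.
#5 a8 = 5, and 5 ≠ 8 — holds.
#6 a5 = 15, and 15 ≠ 12 — holds.

Violated: 2 and 4.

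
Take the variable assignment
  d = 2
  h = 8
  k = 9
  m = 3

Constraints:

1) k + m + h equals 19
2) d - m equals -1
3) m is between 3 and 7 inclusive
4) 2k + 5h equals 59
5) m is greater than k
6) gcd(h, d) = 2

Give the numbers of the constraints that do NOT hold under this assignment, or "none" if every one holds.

1) k + m + h = 9 + 3 + 8 = 20, not 19 — does not hold.
2) d - m = 2 - 3 = -1 — holds.
3) m = 3 lies in [3, 7] — holds.
4) 2k + 5h = 2(9) + 5(8) = 58, not 59 — does not hold.
5) m = 3, k = 9; 3 ≤ 9 (want >) — does not hold.
6) gcd(8, 2) = 2 — holds.

No — constraints 1, 4, 5 are not satisfied.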